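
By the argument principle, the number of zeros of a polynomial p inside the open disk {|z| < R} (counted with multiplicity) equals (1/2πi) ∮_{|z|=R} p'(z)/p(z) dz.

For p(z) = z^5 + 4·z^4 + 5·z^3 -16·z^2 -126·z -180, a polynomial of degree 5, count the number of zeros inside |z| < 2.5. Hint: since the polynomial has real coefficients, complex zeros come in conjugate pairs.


The zeros of p are: (-1 + 3i), (-1 - 3i), -2, 3, -3.
Their magnitudes are: 3.162, 3.162, 2, 3, 3.
Zeros with |z| < R = 2.5: -2.
Count = 1.
By the argument principle, (1/2πi) ∮_{|z|=R} p'(z)/p(z) dz equals exactly this count.

Number of zeros inside |z| < 2.5: 1.


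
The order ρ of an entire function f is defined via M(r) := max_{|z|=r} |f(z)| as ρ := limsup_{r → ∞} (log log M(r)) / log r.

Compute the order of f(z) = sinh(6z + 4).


sinh(w) is a linear combination of e^{iw} and e^{−iw} (or e^w, e^{−w} in the hyperbolic case), so |sinh(w)| ≤ e^{|w|}. With w = 6z + 4, |w| ≤ 6|z| + 4 = 6r + 4 on |z| = r, giving M(r) ≤ e^{6r + 4}, so ρ ≤ 1. On a suitable ray (z = it for sin/cos; z = t for sinh/cosh, t real → ∞), |sinh(6z + 4)| grows like e^{6|t|}/2, so ρ ≥ 1. Hence ρ = 1.
Therefore ρ = 1.

Order ρ = 1.


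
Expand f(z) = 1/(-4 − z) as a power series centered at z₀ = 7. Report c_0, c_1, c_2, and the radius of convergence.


Let w = z − z₀, so z = z₀ + w.
Then -4 − z = -4 − (z₀ + w) = (-4 − z₀) − w = -11 − w.
f(z) = 1/(-11 − w) = (1/(-11)) · 1/(1 − w/(-11)) = Σ_{n≥0} w^n / (-11)^(n+1).
So c_n = 1/(-11)^(n+1):
  c_0 = 1/(-11)^1 = -1/11.
  c_1 = 1/(-11)^2 = 1/121.
  c_2 = 1/(-11)^3 = -1/1331.
The series is valid for |w/d| < 1, i.e. |z − z₀| < |d|.
Radius of convergence: R = |-4 − z₀| = |-11| = 11 (distance from z₀ to the singularity z = -4).

c_0 = -1/11, c_1 = 1/121, c_2 = -1/1331; R = 11.


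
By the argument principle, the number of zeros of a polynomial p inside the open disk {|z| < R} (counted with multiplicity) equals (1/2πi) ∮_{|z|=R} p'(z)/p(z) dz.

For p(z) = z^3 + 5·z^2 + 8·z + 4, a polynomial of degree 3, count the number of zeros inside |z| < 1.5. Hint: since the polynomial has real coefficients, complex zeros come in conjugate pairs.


The zeros of p are: -2, -1, -2.
Their magnitudes are: 2, 1, 2.
Zeros with |z| < R = 1.5: -1.
Count = 1.
By the argument principle, (1/2πi) ∮_{|z|=R} p'(z)/p(z) dz equals exactly this count.

Number of zeros inside |z| < 1.5: 1.


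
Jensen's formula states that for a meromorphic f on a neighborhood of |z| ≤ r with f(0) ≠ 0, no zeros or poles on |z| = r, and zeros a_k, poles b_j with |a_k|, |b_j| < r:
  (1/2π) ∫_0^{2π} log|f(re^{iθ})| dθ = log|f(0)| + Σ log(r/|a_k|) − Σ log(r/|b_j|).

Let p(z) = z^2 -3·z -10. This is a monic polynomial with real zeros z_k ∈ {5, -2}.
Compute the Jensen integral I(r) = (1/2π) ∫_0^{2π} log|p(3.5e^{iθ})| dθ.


Zeros: -2, 5; r = 3.5.
Inside |z| < r: -2. Outside (|z| ≥ r): 5.
p(0) = -10, so log|p(0)| = log(10) = 2.3026.
Apply Jensen: I(r) = log|p(0)| + Σ_k log(r/|z_k|), summed over zeros inside |z| < r.
  log(r/|z_k|) for z_k = -2: log(3.5/2) = 0.5596
  Outside zeros (5) contribute nothing to the Jensen sum.
Sum over inside zeros: 0.5596.
I(r) = log|p(0)| + (inside sum) = 2.3026 + 0.5596 = 2.8622.
Note: since some zeros are outside |z| ≤ r, the simplified n·log(r) form does NOT apply — only the inside zeros contribute.

I(r) ≈ 2.8622.


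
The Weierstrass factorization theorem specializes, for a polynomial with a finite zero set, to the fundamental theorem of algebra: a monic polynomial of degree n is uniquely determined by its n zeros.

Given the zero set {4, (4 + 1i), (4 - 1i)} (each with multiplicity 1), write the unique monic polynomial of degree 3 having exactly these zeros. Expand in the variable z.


The polynomial is p(z) = ∏_{α ∈ S} (z − α), where S = {4, (4 + 1i), (4 - 1i)}.
Expanding the product yields: p(z) = z^3 -12·z^2 + 49·z -68.
Note conjugate pairs combine to real quadratics: (z − (4+1i))(z − (4−1i)) = z² − 8z + 17.
The resulting polynomial has degree 3 and real coefficients as required.

p(z) = z^3 -12·z^2 + 49·z -68.


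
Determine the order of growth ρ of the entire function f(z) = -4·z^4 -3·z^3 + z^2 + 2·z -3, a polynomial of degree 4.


|f(z)| ≤ Σ|c_k|·r^k = O(r^4) as r → ∞. Polynomial growth is O(e^{r^ε}) for every ε > 0 (since r^4/e^{r^ε} → 0), so ρ ≤ ε for all ε > 0, i.e. ρ = 0. Every nonconstant polynomial has order 0.
Therefore ρ = 0.

Order ρ = 0.


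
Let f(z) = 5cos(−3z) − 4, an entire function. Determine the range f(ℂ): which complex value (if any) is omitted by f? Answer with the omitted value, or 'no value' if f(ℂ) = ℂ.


Little Picard bounds the complement of f(ℂ) to at most one point.
cos is entire and surjective onto ℂ: for every w ∈ ℂ, cos(ζ) = w has a solution ζ ∈ ℂ (e.g., via the complex inverse arccos). With ζ = −3z this gives z = ζ/(-3). Then 5·cos(−3z) takes every value in 5·ℂ = ℂ, and adding -4 is a bijection of ℂ. So f is surjective and omits no value. (Note: only on the real line is cos bounded by [−1, 1].)

Omitted value: no value.


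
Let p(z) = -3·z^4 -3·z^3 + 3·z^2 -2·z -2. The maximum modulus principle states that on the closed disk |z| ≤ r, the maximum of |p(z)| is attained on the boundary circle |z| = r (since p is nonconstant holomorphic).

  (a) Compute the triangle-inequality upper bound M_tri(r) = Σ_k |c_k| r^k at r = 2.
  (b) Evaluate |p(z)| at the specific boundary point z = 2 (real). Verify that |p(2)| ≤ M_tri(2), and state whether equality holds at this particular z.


Coefficients: c_0 = -2, c_1 = -2, c_2 = 3, c_3 = -3, c_4 = -3. Radius r = 2.
Part (a). Triangle bound: M_tri(r) = Σ_k |c_k| r^k
  = |-2|·2^0 + |-2|·2^1 + |3|·2^2 + |-3|·2^3 + |-3|·2^4
  = 2 + 4 + 12 + 24 + 48 = 90.
This bounds M(r) := max_{|z|=r} |p(z)| from above; equality holds iff all terms c_k z^k can be made to align in phase at a single z on |z|=r.
Part (b). At z = 2 (real, on the circle |z| = r):
  p(2) = (-2)·2^0 + (-2)·2^1 + (3)·2^2 + (-3)·2^3 + (-3)·2^4 = -66.
  |p(2)| = 66.
Check: |p(2)| = 66 ≤ 90 = M_tri(2). ✓ Equality does not hold at z = 2 (the coefficients have mixed signs, so the terms do not all align in phase there).

M_tri(2) = 90; |p(2)| = 66; equality at z=2: no.


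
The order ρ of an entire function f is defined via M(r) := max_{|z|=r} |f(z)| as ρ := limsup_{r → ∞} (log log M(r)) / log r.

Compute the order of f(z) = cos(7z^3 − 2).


Write cos(w) = (e^{iw} ± e^{−iw})/(2 or 2i), so |cos(w)| ≤ e^{|w|}. With w = 7z^3 − 2, |w| ≤ 7r^3 + 2 on |z|=r, giving M(r) ≤ e^{7r^3 + 2} and ρ ≤ 3. For the lower bound, choose z on |z|=r with 7z^3 purely imaginary of modulus 7r^3; then |cos(7z^3 − 2)| grows like e^{7r^3}/2, so ρ ≥ 3. Hence ρ = 3.
Therefore ρ = 3.

Order ρ = 3.


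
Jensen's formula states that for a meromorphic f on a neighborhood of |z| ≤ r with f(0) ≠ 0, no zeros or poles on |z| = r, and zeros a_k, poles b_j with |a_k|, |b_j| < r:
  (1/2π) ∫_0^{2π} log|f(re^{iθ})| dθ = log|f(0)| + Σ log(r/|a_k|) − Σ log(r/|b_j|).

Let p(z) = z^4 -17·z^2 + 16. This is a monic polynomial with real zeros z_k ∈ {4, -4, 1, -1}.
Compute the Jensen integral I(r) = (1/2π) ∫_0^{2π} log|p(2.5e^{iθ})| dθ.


Zeros: -4, -1, 1, 4; r = 2.5.
Inside |z| < r: -1, 1. Outside (|z| ≥ r): -4, 4.
p(0) = 16, so log|p(0)| = log(16) = 2.7726.
Apply Jensen: I(r) = log|p(0)| + Σ_k log(r/|z_k|), summed over zeros inside |z| < r.
  log(r/|z_k|) for z_k = 1: log(2.5/1) = 0.9163
  log(r/|z_k|) for z_k = -1: log(2.5/1) = 0.9163
  Outside zeros (-4, 4) contribute nothing to the Jensen sum.
Sum over inside zeros: 1.8326.
I(r) = log|p(0)| + (inside sum) = 2.7726 + 1.8326 = 4.6052.
Note: since some zeros are outside |z| ≤ r, the simplified n·log(r) form does NOT apply — only the inside zeros contribute.

I(r) ≈ 4.6052.


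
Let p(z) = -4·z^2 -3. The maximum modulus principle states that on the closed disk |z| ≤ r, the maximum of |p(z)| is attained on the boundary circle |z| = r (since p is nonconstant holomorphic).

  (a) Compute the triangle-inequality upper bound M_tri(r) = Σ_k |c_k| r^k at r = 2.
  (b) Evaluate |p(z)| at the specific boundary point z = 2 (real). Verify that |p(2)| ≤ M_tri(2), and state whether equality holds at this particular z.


Coefficients: c_0 = -3, c_1 = 0, c_2 = -4. Radius r = 2.
Part (a). Triangle bound: M_tri(r) = Σ_k |c_k| r^k
  = |-3|·2^0 + |0|·2^1 + |-4|·2^2
  = 3 + 0 + 16 = 19.
This bounds M(r) := max_{|z|=r} |p(z)| from above; equality holds iff all terms c_k z^k can be made to align in phase at a single z on |z|=r.
Part (b). At z = 2 (real, on the circle |z| = r):
  p(2) = (-3)·2^0 + (0)·2^1 + (-4)·2^2 = -19.
  |p(2)| = 19.
Since all nonzero coefficients share the same sign, |p(2)| = 19 = M_tri(2); the triangle bound is attained at z = 2, so in fact M(r) = 19.

M_tri(2) = 19; |p(2)| = 19; equality at z=2: yes.


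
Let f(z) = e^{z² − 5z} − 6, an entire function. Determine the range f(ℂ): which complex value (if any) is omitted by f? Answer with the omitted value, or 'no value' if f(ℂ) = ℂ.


Little Picard bounds the complement of f(ℂ) to at most one point.
The exponent g(z) = z² − 5z is a nonconstant polynomial, hence surjective onto ℂ. So e^{g(z)} takes every value in {e^w : w ∈ ℂ} = ℂ ∖ {0}. Adding -6 shifts the range to ℂ ∖ {-6}. f omits exactly -6.

Omitted value: -6.


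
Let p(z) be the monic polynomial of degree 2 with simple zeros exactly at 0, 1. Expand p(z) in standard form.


The polynomial is p(z) = ∏_{α ∈ S} (z − α), where S = {0, 1}.
Expanding the product yields: p(z) = z^2 -z.
The resulting polynomial has degree 2 and real coefficients as required.

p(z) = z^2 -z.


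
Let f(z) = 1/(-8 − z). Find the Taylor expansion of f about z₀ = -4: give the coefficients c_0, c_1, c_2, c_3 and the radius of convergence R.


Let w = z − z₀, so z = z₀ + w.
Then -8 − z = -8 − (z₀ + w) = (-8 − z₀) − w = -4 − w.
f(z) = 1/(-4 − w) = (1/(-4)) · 1/(1 − w/(-4)) = Σ_{n≥0} w^n / (-4)^(n+1).
So c_n = 1/(-4)^(n+1):
  c_0 = 1/(-4)^1 = -1/4.
  c_1 = 1/(-4)^2 = 1/16.
  c_2 = 1/(-4)^3 = -1/64.
  c_3 = 1/(-4)^4 = 1/256.
The series is valid for |w/d| < 1, i.e. |z − z₀| < |d|.
Radius of convergence: R = |-8 − z₀| = |-4| = 4 (distance from z₀ to the singularity z = -8).

c_0 = -1/4, c_1 = 1/16, c_2 = -1/64, c_3 = 1/256; R = 4.


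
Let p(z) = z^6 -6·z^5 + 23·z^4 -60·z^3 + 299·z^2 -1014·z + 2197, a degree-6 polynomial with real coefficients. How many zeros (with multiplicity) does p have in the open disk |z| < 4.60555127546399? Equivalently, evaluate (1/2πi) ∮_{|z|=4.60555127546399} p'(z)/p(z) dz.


The zeros of p are: (2 + 3i), (2 - 3i), (-2 + 3i), (-2 - 3i), (3 + 2i), (3 - 2i).
Their magnitudes are: 3.606, 3.606, 3.606, 3.606, 3.606, 3.606.
Zeros with |z| < R = 4.60555127546399: (2 + 3i), (2 - 3i), (-2 + 3i), (-2 - 3i), (3 + 2i), (3 - 2i).
Count = 6.
By the argument principle, (1/2πi) ∮_{|z|=R} p'(z)/p(z) dz equals exactly this count.

Number of zeros inside |z| < 4.60555127546399: 6.


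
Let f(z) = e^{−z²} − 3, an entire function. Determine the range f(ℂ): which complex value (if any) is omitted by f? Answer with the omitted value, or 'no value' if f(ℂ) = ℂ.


Little Picard bounds the complement of f(ℂ) to at most one point.
The exponent g(z) = −z² is a nonconstant polynomial, hence surjective onto ℂ. So e^{g(z)} takes every value in {e^w : w ∈ ℂ} = ℂ ∖ {0}. Adding -3 shifts the range to ℂ ∖ {-3}. f omits exactly -3.

Omitted value: -3.


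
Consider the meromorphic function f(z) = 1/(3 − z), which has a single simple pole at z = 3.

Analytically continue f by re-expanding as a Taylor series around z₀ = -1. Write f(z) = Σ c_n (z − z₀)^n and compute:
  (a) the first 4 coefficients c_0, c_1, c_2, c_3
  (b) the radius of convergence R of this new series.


Let w = z − z₀, so z = z₀ + w.
Then 3 − z = 3 − (z₀ + w) = (3 − z₀) − w = 4 − w.
f(z) = 1/(4 − w) = (1/(4)) · 1/(1 − w/(4)) = Σ_{n≥0} w^n / (4)^(n+1).
So c_n = 1/(4)^(n+1):
  c_0 = 1/(4)^1 = 1/4.
  c_1 = 1/(4)^2 = 1/16.
  c_2 = 1/(4)^3 = 1/64.
  c_3 = 1/(4)^4 = 1/256.
The series is valid for |w/d| < 1, i.e. |z − z₀| < |d|.
Radius of convergence: R = |3 − z₀| = |4| = 4 (distance from z₀ to the singularity z = 3).

c_0 = 1/4, c_1 = 1/16, c_2 = 1/64, c_3 = 1/256; R = 4.


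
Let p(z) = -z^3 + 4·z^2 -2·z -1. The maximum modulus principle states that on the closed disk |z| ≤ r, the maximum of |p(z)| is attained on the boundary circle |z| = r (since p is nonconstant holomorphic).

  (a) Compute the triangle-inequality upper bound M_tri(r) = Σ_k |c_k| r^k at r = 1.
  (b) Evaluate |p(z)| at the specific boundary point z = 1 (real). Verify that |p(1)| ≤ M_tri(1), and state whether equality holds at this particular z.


Coefficients: c_0 = -1, c_1 = -2, c_2 = 4, c_3 = -1. Radius r = 1.
Part (a). Triangle bound: M_tri(r) = Σ_k |c_k| r^k
  = |-1|·1^0 + |-2|·1^1 + |4|·1^2 + |-1|·1^3
  = 1 + 2 + 4 + 1 = 8.
This bounds M(r) := max_{|z|=r} |p(z)| from above; equality holds iff all terms c_k z^k can be made to align in phase at a single z on |z|=r.
Part (b). At z = 1 (real, on the circle |z| = r):
  p(1) = (-1)·1^0 + (-2)·1^1 + (4)·1^2 + (-1)·1^3 = 0.
  |p(1)| = 0.
Check: |p(1)| = 0 ≤ 8 = M_tri(1). ✓ Equality does not hold at z = 1 (the coefficients have mixed signs, so the terms do not all align in phase there).

M_tri(1) = 8; |p(1)| = 0; equality at z=1: no.


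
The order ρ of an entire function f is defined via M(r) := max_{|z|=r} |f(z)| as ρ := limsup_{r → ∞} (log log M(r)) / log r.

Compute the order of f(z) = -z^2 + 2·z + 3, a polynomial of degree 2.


|f(z)| ≤ Σ|c_k|·r^k = O(r^2) as r → ∞. Polynomial growth is O(e^{r^ε}) for every ε > 0 (since r^2/e^{r^ε} → 0), so ρ ≤ ε for all ε > 0, i.e. ρ = 0. Every nonconstant polynomial has order 0.
Therefore ρ = 0.

Order ρ = 0.


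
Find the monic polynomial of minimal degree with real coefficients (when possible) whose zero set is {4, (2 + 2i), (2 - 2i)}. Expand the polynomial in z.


The polynomial is p(z) = ∏_{α ∈ S} (z − α), where S = {4, (2 + 2i), (2 - 2i)}.
Expanding the product yields: p(z) = z^3 -8·z^2 + 24·z -32.
Note conjugate pairs combine to real quadratics: (z − (2+2i))(z − (2−2i)) = z² − 4z + 8.
The resulting polynomial has degree 3 and real coefficients as required.

p(z) = z^3 -8·z^2 + 24·z -32.


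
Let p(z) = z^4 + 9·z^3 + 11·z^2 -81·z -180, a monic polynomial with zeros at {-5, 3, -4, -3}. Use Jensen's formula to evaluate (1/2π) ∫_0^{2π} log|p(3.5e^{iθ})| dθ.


Zeros: -5, -4, -3, 3; r = 3.5.
Inside |z| < r: -3, 3. Outside (|z| ≥ r): -5, -4.
p(0) = -180, so log|p(0)| = log(180) = 5.1930.
Apply Jensen: I(r) = log|p(0)| + Σ_k log(r/|z_k|), summed over zeros inside |z| < r.
  log(r/|z_k|) for z_k = 3: log(3.5/3) = 0.1542
  log(r/|z_k|) for z_k = -3: log(3.5/3) = 0.1542
  Outside zeros (-5, -4) contribute nothing to the Jensen sum.
Sum over inside zeros: 0.3083.
I(r) = log|p(0)| + (inside sum) = 5.1930 + 0.3083 = 5.5013.
Note: since some zeros are outside |z| ≤ r, the simplified n·log(r) form does NOT apply — only the inside zeros contribute.

I(r) ≈ 5.5013.


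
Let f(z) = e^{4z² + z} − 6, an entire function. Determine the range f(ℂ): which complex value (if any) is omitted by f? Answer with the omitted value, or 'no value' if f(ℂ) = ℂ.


Little Picard bounds the complement of f(ℂ) to at most one point.
The exponent g(z) = 4z² + z is a nonconstant polynomial, hence surjective onto ℂ. So e^{g(z)} takes every value in {e^w : w ∈ ℂ} = ℂ ∖ {0}. Adding -6 shifts the range to ℂ ∖ {-6}. f omits exactly -6.

Omitted value: -6.


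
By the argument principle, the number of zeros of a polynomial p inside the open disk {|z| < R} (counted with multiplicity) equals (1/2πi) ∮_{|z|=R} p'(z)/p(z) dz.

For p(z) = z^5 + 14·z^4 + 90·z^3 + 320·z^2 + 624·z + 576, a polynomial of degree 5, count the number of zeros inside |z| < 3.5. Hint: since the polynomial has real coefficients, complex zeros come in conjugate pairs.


The zeros of p are: (-3 + 3i), (-3 - 3i), -4, (-2 + 2i), (-2 - 2i).
Their magnitudes are: 4.243, 4.243, 4, 2.828, 2.828.
Zeros with |z| < R = 3.5: (-2 + 2i), (-2 - 2i).
Count = 2.
By the argument principle, (1/2πi) ∮_{|z|=R} p'(z)/p(z) dz equals exactly this count.

Number of zeros inside |z| < 3.5: 2.


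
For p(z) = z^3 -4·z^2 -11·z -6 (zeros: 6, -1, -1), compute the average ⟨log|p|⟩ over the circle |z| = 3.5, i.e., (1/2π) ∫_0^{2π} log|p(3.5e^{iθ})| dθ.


Zeros: -1, -1, 6; r = 3.5.
Inside |z| < r: -1, -1. Outside (|z| ≥ r): 6.
p(0) = -6, so log|p(0)| = log(6) = 1.7918.
Apply Jensen: I(r) = log|p(0)| + Σ_k log(r/|z_k|), summed over zeros inside |z| < r.
  log(r/|z_k|) for z_k = -1: log(3.5/1) = 1.2528
  log(r/|z_k|) for z_k = -1: log(3.5/1) = 1.2528
  Outside zeros (6) contribute nothing to the Jensen sum.
Sum over inside zeros: 2.5055.
I(r) = log|p(0)| + (inside sum) = 1.7918 + 2.5055 = 4.2973.
Note: since some zeros are outside |z| ≤ r, the simplified n·log(r) form does NOT apply — only the inside zeros contribute.

I(r) ≈ 4.2973.


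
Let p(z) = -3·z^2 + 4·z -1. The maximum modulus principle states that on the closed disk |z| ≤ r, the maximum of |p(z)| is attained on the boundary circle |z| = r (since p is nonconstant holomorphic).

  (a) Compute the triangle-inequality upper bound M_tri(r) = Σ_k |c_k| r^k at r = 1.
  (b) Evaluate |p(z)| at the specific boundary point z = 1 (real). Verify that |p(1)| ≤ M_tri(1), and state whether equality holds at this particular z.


Coefficients: c_0 = -1, c_1 = 4, c_2 = -3. Radius r = 1.
Part (a). Triangle bound: M_tri(r) = Σ_k |c_k| r^k
  = |-1|·1^0 + |4|·1^1 + |-3|·1^2
  = 1 + 4 + 3 = 8.
This bounds M(r) := max_{|z|=r} |p(z)| from above; equality holds iff all terms c_k z^k can be made to align in phase at a single z on |z|=r.
Part (b). At z = 1 (real, on the circle |z| = r):
  p(1) = (-1)·1^0 + (4)·1^1 + (-3)·1^2 = 0.
  |p(1)| = 0.
Check: |p(1)| = 0 ≤ 8 = M_tri(1). ✓ Equality does not hold at z = 1 (the coefficients have mixed signs, so the terms do not all align in phase there).

M_tri(1) = 8; |p(1)| = 0; equality at z=1: no.


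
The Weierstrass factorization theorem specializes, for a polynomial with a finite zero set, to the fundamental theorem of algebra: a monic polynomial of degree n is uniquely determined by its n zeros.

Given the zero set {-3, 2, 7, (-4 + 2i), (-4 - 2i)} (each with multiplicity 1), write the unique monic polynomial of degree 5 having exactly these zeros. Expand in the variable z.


The polynomial is p(z) = ∏_{α ∈ S} (z − α), where S = {-3, 2, 7, (-4 + 2i), (-4 - 2i)}.
Expanding the product yields: p(z) = z^5 + 2·z^4 -41·z^3 -182·z^2 + 76·z + 840.
Note conjugate pairs combine to real quadratics: (z − (-4+2i))(z − (-4−2i)) = z² + 8z + 20.
The resulting polynomial has degree 5 and real coefficients as required.

p(z) = z^5 + 2·z^4 -41·z^3 -182·z^2 + 76·z + 840.


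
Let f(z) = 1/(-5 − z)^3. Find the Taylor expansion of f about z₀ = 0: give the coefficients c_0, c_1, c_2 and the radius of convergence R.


Let w = z − z₀, so z = z₀ + w.
Then -5 − z = -5 − (z₀ + w) = (-5 − z₀) − w = -5 − w.
f(z) = 1/(-5 − w)^3 = (1/(-5)^3) · (1 − w/(-5))^{−3}.
By the binomial series (1−u)^{−3} = Σ_{n≥0} C(n+2, 2) u^n for |u|<1, with u = w/(-5):
  c_n = C(n+2, 2) / (-5)^(n+3).
  c_0 = 1/(-5)^3 = -1/125.
  c_1 = 3/(-5)^4 = 3/625.
  c_2 = 6/(-5)^5 = -6/3125.
The series is valid for |w/d| < 1, i.e. |z − z₀| < |d|.
Radius of convergence: R = |-5 − z₀| = |-5| = 5 (distance from z₀ to the singularity z = -5).

c_0 = -1/125, c_1 = 3/625, c_2 = -6/3125; R = 5.


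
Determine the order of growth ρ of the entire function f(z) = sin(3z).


sin(w) is a linear combination of e^{iw} and e^{−iw} (or e^w, e^{−w} in the hyperbolic case), so |sin(w)| ≤ e^{|w|}. With w = 3z, |w| ≤ 3|z| + 0 = 3r + 0 on |z| = r, giving M(r) ≤ e^{3r + 0}, so ρ ≤ 1. On a suitable ray (z = it for sin/cos; z = t for sinh/cosh, t real → ∞), |sin(3z)| grows like e^{3|t|}/2, so ρ ≥ 1. Hence ρ = 1.
Therefore ρ = 1.

Order ρ = 1.


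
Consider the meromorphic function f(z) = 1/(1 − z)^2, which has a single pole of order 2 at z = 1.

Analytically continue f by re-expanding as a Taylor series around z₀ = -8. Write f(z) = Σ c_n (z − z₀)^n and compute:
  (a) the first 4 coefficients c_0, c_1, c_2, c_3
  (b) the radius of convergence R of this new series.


Let w = z − z₀, so z = z₀ + w.
Then 1 − z = 1 − (z₀ + w) = (1 − z₀) − w = 9 − w.
f(z) = 1/(9 − w)^2 = (1/(9)^2) · (1 − w/(9))^{−2}.
By the binomial series (1−u)^{−2} = Σ_{n≥0} C(n+1, 1) u^n for |u|<1, with u = w/(9):
  c_n = C(n+1, 1) / (9)^(n+2).
  c_0 = 1/(9)^2 = 1/81.
  c_1 = 2/(9)^3 = 2/729.
  c_2 = 3/(9)^4 = 1/2187.
  c_3 = 4/(9)^5 = 4/59049.
The series is valid for |w/d| < 1, i.e. |z − z₀| < |d|.
Radius of convergence: R = |1 − z₀| = |9| = 9 (distance from z₀ to the singularity z = 1).

c_0 = 1/81, c_1 = 2/729, c_2 = 1/2187, c_3 = 4/59049; R = 9.


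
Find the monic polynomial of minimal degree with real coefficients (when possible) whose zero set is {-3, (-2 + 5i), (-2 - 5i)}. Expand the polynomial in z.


The polynomial is p(z) = ∏_{α ∈ S} (z − α), where S = {-3, (-2 + 5i), (-2 - 5i)}.
Expanding the product yields: p(z) = z^3 + 7·z^2 + 41·z + 87.
Note conjugate pairs combine to real quadratics: (z − (-2+5i))(z − (-2−5i)) = z² + 4z + 29.
The resulting polynomial has degree 3 and real coefficients as required.

p(z) = z^3 + 7·z^2 + 41·z + 87.


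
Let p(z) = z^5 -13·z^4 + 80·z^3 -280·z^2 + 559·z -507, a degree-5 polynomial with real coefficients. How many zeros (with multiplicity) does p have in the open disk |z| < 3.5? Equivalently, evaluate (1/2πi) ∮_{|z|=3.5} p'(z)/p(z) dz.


The zeros of p are: 3, (2 + 3i), (2 - 3i), (3 + 2i), (3 - 2i).
Their magnitudes are: 3, 3.606, 3.606, 3.606, 3.606.
Zeros with |z| < R = 3.5: 3.
Count = 1.
By the argument principle, (1/2πi) ∮_{|z|=R} p'(z)/p(z) dz equals exactly this count.

Number of zeros inside |z| < 3.5: 1.


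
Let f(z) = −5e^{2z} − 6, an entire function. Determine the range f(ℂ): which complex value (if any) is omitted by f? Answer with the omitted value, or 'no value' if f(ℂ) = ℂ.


Little Picard bounds the complement of f(ℂ) to at most one point.
e^{2z} is never zero on ℂ, so -5·e^{2z} takes every value in ℂ ∖ {0}. Adding -6 shifts the range to ℂ ∖ {-6}. Thus f omits exactly the value -6.

Omitted value: -6.


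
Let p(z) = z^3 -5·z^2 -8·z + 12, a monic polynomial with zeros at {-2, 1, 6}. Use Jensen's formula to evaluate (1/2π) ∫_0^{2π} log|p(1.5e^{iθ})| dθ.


Zeros: -2, 1, 6; r = 1.5.
Inside |z| < r: 1. Outside (|z| ≥ r): -2, 6.
p(0) = 12, so log|p(0)| = log(12) = 2.4849.
Apply Jensen: I(r) = log|p(0)| + Σ_k log(r/|z_k|), summed over zeros inside |z| < r.
  log(r/|z_k|) for z_k = 1: log(1.5/1) = 0.4055
  Outside zeros (-2, 6) contribute nothing to the Jensen sum.
Sum over inside zeros: 0.4055.
I(r) = log|p(0)| + (inside sum) = 2.4849 + 0.4055 = 2.8904.
Note: since some zeros are outside |z| ≤ r, the simplified n·log(r) form does NOT apply — only the inside zeros contribute.

I(r) ≈ 2.8904.


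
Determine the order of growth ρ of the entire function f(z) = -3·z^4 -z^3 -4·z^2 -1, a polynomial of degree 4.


|f(z)| ≤ Σ|c_k|·r^k = O(r^4) as r → ∞. Polynomial growth is O(e^{r^ε}) for every ε > 0 (since r^4/e^{r^ε} → 0), so ρ ≤ ε for all ε > 0, i.e. ρ = 0. Every nonconstant polynomial has order 0.
Therefore ρ = 0.

Order ρ = 0.


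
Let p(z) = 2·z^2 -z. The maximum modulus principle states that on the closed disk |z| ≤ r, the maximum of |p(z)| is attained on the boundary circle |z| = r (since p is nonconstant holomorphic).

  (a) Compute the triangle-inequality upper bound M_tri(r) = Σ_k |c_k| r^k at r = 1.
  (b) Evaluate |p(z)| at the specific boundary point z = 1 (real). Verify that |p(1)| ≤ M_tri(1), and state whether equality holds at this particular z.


Coefficients: c_0 = 0, c_1 = -1, c_2 = 2. Radius r = 1.
Part (a). Triangle bound: M_tri(r) = Σ_k |c_k| r^k
  = |0|·1^0 + |-1|·1^1 + |2|·1^2
  = 0 + 1 + 2 = 3.
This bounds M(r) := max_{|z|=r} |p(z)| from above; equality holds iff all terms c_k z^k can be made to align in phase at a single z on |z|=r.
Part (b). At z = 1 (real, on the circle |z| = r):
  p(1) = (0)·1^0 + (-1)·1^1 + (2)·1^2 = 1.
  |p(1)| = 1.
Check: |p(1)| = 1 ≤ 3 = M_tri(1). ✓ Equality does not hold at z = 1 (the coefficients have mixed signs, so the terms do not all align in phase there).

M_tri(1) = 3; |p(1)| = 1; equality at z=1: no.


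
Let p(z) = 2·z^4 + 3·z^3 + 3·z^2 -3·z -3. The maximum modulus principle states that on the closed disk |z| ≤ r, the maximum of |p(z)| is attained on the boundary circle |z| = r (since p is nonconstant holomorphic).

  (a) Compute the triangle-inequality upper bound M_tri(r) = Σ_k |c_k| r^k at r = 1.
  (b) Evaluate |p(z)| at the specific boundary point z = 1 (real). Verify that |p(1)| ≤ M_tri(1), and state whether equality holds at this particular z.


Coefficients: c_0 = -3, c_1 = -3, c_2 = 3, c_3 = 3, c_4 = 2. Radius r = 1.
Part (a). Triangle bound: M_tri(r) = Σ_k |c_k| r^k
  = |-3|·1^0 + |-3|·1^1 + |3|·1^2 + |3|·1^3 + |2|·1^4
  = 3 + 3 + 3 + 3 + 2 = 14.
This bounds M(r) := max_{|z|=r} |p(z)| from above; equality holds iff all terms c_k z^k can be made to align in phase at a single z on |z|=r.
Part (b). At z = 1 (real, on the circle |z| = r):
  p(1) = (-3)·1^0 + (-3)·1^1 + (3)·1^2 + (3)·1^3 + (2)·1^4 = 2.
  |p(1)| = 2.
Check: |p(1)| = 2 ≤ 14 = M_tri(1). ✓ Equality does not hold at z = 1 (the coefficients have mixed signs, so the terms do not all align in phase there).

M_tri(1) = 14; |p(1)| = 2; equality at z=1: no.


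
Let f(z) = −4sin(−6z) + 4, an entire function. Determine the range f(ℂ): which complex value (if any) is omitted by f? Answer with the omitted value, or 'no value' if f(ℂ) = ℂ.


Little Picard bounds the complement of f(ℂ) to at most one point.
sin is entire and surjective onto ℂ: for every w ∈ ℂ, sin(ζ) = w has a solution ζ ∈ ℂ (e.g., via the complex inverse arcsin). With ζ = −6z this gives z = ζ/(-6). Then -4·sin(−6z) takes every value in -4·ℂ = ℂ, and adding 4 is a bijection of ℂ. So f is surjective and omits no value. (Note: only on the real line is sin bounded by [−1, 1].)

Omitted value: no value.


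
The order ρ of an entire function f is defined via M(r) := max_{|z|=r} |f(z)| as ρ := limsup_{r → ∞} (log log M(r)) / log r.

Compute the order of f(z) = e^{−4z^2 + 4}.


|e^{−4z^2 + 4}| = e^{Re(-4·z^2) + 4} ≤ e^{4|z|^2 + 4} = e^{4r^2 + 4} on |z| = r, so ρ ≤ 2. Choosing z on |z|=r so that -4·z^2 is real positive (always possible by picking arg z appropriately) gives |f(z)| = e^{4r^2 + 4}, matching the bound. The additive constant 4 does not affect log log M(r) ~ 2·log r. Hence ρ = 2.
Therefore ρ = 2.

Order ρ = 2.


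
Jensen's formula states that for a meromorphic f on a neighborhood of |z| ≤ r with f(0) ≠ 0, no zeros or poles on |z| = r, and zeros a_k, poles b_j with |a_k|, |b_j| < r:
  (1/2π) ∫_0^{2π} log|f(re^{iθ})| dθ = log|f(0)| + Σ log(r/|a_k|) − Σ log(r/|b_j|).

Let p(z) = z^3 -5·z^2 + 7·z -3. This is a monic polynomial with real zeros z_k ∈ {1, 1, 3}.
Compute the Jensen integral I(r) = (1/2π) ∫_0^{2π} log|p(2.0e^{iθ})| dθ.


Zeros: 1, 1, 3; r = 2.0.
Inside |z| < r: 1, 1. Outside (|z| ≥ r): 3.
p(0) = -3, so log|p(0)| = log(3) = 1.0986.
Apply Jensen: I(r) = log|p(0)| + Σ_k log(r/|z_k|), summed over zeros inside |z| < r.
  log(r/|z_k|) for z_k = 1: log(2.0/1) = 0.6931
  log(r/|z_k|) for z_k = 1: log(2.0/1) = 0.6931
  Outside zeros (3) contribute nothing to the Jensen sum.
Sum over inside zeros: 1.3863.
I(r) = log|p(0)| + (inside sum) = 1.0986 + 1.3863 = 2.4849.
Note: since some zeros are outside |z| ≤ r, the simplified n·log(r) form does NOT apply — only the inside zeros contribute.

I(r) ≈ 2.4849.


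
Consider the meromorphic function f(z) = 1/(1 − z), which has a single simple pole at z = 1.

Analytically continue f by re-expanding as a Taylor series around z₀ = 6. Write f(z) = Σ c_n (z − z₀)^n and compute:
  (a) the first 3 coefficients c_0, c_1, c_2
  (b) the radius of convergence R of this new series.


Let w = z − z₀, so z = z₀ + w.
Then 1 − z = 1 − (z₀ + w) = (1 − z₀) − w = -5 − w.
f(z) = 1/(-5 − w) = (1/(-5)) · 1/(1 − w/(-5)) = Σ_{n≥0} w^n / (-5)^(n+1).
So c_n = 1/(-5)^(n+1):
  c_0 = 1/(-5)^1 = -1/5.
  c_1 = 1/(-5)^2 = 1/25.
  c_2 = 1/(-5)^3 = -1/125.
The series is valid for |w/d| < 1, i.e. |z − z₀| < |d|.
Radius of convergence: R = |1 − z₀| = |-5| = 5 (distance from z₀ to the singularity z = 1).

c_0 = -1/5, c_1 = 1/25, c_2 = -1/125; R = 5.


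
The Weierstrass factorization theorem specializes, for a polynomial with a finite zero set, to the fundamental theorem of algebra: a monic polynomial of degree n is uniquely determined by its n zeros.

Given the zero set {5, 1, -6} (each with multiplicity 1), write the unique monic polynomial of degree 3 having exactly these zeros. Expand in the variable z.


The polynomial is p(z) = ∏_{α ∈ S} (z − α), where S = {5, 1, -6}.
Expanding the product yields: p(z) = z^3 -31·z + 30.
The resulting polynomial has degree 3 and real coefficients as required.

p(z) = z^3 -31·z + 30.


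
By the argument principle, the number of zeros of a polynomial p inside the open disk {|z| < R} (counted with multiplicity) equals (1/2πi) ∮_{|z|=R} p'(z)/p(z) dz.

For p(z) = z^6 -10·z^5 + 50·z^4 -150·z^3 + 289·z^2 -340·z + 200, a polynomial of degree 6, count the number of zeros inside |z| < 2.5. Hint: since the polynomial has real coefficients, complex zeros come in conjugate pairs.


The zeros of p are: (1 + 2i), (1 - 2i), (2 + 1i), (2 - 1i), (2 + 2i), (2 - 2i).
Their magnitudes are: 2.236, 2.236, 2.236, 2.236, 2.828, 2.828.
Zeros with |z| < R = 2.5: (1 + 2i), (1 - 2i), (2 + 1i), (2 - 1i).
Count = 4.
By the argument principle, (1/2πi) ∮_{|z|=R} p'(z)/p(z) dz equals exactly this count.

Number of zeros inside |z| < 2.5: 4.


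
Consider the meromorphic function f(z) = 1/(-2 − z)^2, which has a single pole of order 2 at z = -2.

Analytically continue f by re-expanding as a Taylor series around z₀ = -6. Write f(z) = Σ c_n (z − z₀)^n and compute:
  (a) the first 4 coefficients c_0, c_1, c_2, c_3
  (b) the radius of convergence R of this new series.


Let w = z − z₀, so z = z₀ + w.
Then -2 − z = -2 − (z₀ + w) = (-2 − z₀) − w = 4 − w.
f(z) = 1/(4 − w)^2 = (1/(4)^2) · (1 − w/(4))^{−2}.
By the binomial series (1−u)^{−2} = Σ_{n≥0} C(n+1, 1) u^n for |u|<1, with u = w/(4):
  c_n = C(n+1, 1) / (4)^(n+2).
  c_0 = 1/(4)^2 = 1/16.
  c_1 = 2/(4)^3 = 1/32.
  c_2 = 3/(4)^4 = 3/256.
  c_3 = 4/(4)^5 = 1/256.
The series is valid for |w/d| < 1, i.e. |z − z₀| < |d|.
Radius of convergence: R = |-2 − z₀| = |4| = 4 (distance from z₀ to the singularity z = -2).

c_0 = 1/16, c_1 = 1/32, c_2 = 3/256, c_3 = 1/256; R = 4.


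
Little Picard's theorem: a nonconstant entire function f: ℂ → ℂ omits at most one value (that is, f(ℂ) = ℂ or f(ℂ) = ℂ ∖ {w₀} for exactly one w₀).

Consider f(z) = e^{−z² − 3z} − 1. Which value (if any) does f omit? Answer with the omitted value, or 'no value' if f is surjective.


Little Picard bounds the complement of f(ℂ) to at most one point.
The exponent g(z) = −z² − 3z is a nonconstant polynomial, hence surjective onto ℂ. So e^{g(z)} takes every value in {e^w : w ∈ ℂ} = ℂ ∖ {0}. Adding -1 shifts the range to ℂ ∖ {-1}. f omits exactly -1.

Omitted value: -1.


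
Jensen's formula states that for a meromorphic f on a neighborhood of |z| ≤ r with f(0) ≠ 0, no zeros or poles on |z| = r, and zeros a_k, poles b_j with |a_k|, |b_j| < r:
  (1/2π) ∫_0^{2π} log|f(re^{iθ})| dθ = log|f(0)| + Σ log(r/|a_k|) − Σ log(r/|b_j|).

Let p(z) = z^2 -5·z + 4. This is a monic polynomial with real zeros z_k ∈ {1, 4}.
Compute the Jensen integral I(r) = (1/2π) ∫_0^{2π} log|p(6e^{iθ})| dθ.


Zeros: 1, 4; r = 6.
Inside |z| < r: 1, 4. Outside (|z| ≥ r): ∅.
p(0) = 4, so log|p(0)| = log(4) = 1.3863.
Apply Jensen: I(r) = log|p(0)| + Σ_k log(r/|z_k|), summed over zeros inside |z| < r.
  log(r/|z_k|) for z_k = 1: log(6/1) = 1.7918
  log(r/|z_k|) for z_k = 4: log(6/4) = 0.4055
Sum over inside zeros: 2.1972.
I(r) = log|p(0)| + (inside sum) = 1.3863 + 2.1972 = 3.5835.
Closed form (all zeros inside, monic): I(r) = n·log(r) = 2·log(6) = 3.5835. ✓

I(r) ≈ 3.5835.


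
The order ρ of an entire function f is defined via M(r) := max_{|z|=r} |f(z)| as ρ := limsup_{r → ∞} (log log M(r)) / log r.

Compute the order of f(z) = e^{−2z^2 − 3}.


|e^{−2z^2 − 3}| = e^{Re(-2·z^2) + -3} ≤ e^{2|z|^2 + -3} = e^{2r^2 + -3} on |z| = r, so ρ ≤ 2. Choosing z on |z|=r so that -2·z^2 is real positive (always possible by picking arg z appropriately) gives |f(z)| = e^{2r^2 + -3}, matching the bound. The additive constant -3 does not affect log log M(r) ~ 2·log r. Hence ρ = 2.
Therefore ρ = 2.

Order ρ = 2.


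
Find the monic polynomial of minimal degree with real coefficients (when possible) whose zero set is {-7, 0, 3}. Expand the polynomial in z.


The polynomial is p(z) = ∏_{α ∈ S} (z − α), where S = {-7, 0, 3}.
Expanding the product yields: p(z) = z^3 + 4·z^2 -21·z.
The resulting polynomial has degree 3 and real coefficients as required.

p(z) = z^3 + 4·z^2 -21·z.


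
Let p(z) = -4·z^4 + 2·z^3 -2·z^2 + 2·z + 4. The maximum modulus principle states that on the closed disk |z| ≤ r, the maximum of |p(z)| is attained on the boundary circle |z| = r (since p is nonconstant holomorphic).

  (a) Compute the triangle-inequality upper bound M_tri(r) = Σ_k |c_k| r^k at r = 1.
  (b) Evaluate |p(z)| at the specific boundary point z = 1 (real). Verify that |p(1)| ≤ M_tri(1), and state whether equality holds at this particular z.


Coefficients: c_0 = 4, c_1 = 2, c_2 = -2, c_3 = 2, c_4 = -4. Radius r = 1.
Part (a). Triangle bound: M_tri(r) = Σ_k |c_k| r^k
  = |4|·1^0 + |2|·1^1 + |-2|·1^2 + |2|·1^3 + |-4|·1^4
  = 4 + 2 + 2 + 2 + 4 = 14.
This bounds M(r) := max_{|z|=r} |p(z)| from above; equality holds iff all terms c_k z^k can be made to align in phase at a single z on |z|=r.
Part (b). At z = 1 (real, on the circle |z| = r):
  p(1) = (4)·1^0 + (2)·1^1 + (-2)·1^2 + (2)·1^3 + (-4)·1^4 = 2.
  |p(1)| = 2.
Check: |p(1)| = 2 ≤ 14 = M_tri(1). ✓ Equality does not hold at z = 1 (the coefficients have mixed signs, so the terms do not all align in phase there).

M_tri(1) = 14; |p(1)| = 2; equality at z=1: no.


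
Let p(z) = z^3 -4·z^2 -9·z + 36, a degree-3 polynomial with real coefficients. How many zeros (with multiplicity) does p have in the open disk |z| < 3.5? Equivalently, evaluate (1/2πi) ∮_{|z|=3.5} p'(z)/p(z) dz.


The zeros of p are: 4, -3, 3.
Their magnitudes are: 4, 3, 3.
Zeros with |z| < R = 3.5: -3, 3.
Count = 2.
By the argument principle, (1/2πi) ∮_{|z|=R} p'(z)/p(z) dz equals exactly this count.

Number of zeros inside |z| < 3.5: 2.


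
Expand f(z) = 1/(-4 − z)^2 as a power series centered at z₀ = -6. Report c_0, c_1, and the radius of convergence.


Let w = z − z₀, so z = z₀ + w.
Then -4 − z = -4 − (z₀ + w) = (-4 − z₀) − w = 2 − w.
f(z) = 1/(2 − w)^2 = (1/(2)^2) · (1 − w/(2))^{−2}.
By the binomial series (1−u)^{−2} = Σ_{n≥0} C(n+1, 1) u^n for |u|<1, with u = w/(2):
  c_n = C(n+1, 1) / (2)^(n+2).
  c_0 = 1/(2)^2 = 1/4.
  c_1 = 2/(2)^3 = 1/4.
The series is valid for |w/d| < 1, i.e. |z − z₀| < |d|.
Radius of convergence: R = |-4 − z₀| = |2| = 2 (distance from z₀ to the singularity z = -4).

c_0 = 1/4, c_1 = 1/4; R = 2.


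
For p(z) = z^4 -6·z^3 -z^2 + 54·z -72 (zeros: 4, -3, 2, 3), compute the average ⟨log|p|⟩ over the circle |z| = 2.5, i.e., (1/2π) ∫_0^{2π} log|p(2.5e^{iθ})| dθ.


Zeros: -3, 2, 3, 4; r = 2.5.
Inside |z| < r: 2. Outside (|z| ≥ r): -3, 3, 4.
p(0) = -72, so log|p(0)| = log(72) = 4.2767.
Apply Jensen: I(r) = log|p(0)| + Σ_k log(r/|z_k|), summed over zeros inside |z| < r.
  log(r/|z_k|) for z_k = 2: log(2.5/2) = 0.2231
  Outside zeros (-3, 3, 4) contribute nothing to the Jensen sum.
Sum over inside zeros: 0.2231.
I(r) = log|p(0)| + (inside sum) = 4.2767 + 0.2231 = 4.4998.
Note: since some zeros are outside |z| ≤ r, the simplified n·log(r) form does NOT apply — only the inside zeros contribute.

I(r) ≈ 4.4998.


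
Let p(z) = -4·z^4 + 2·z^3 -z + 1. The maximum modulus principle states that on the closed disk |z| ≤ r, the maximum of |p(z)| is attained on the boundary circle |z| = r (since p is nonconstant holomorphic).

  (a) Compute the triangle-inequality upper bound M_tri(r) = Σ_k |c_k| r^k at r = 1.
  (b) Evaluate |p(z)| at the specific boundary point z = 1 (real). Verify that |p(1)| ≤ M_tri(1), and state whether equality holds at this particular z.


Coefficients: c_0 = 1, c_1 = -1, c_2 = 0, c_3 = 2, c_4 = -4. Radius r = 1.
Part (a). Triangle bound: M_tri(r) = Σ_k |c_k| r^k
  = |1|·1^0 + |-1|·1^1 + |0|·1^2 + |2|·1^3 + |-4|·1^4
  = 1 + 1 + 0 + 2 + 4 = 8.
This bounds M(r) := max_{|z|=r} |p(z)| from above; equality holds iff all terms c_k z^k can be made to align in phase at a single z on |z|=r.
Part (b). At z = 1 (real, on the circle |z| = r):
  p(1) = (1)·1^0 + (-1)·1^1 + (0)·1^2 + (2)·1^3 + (-4)·1^4 = -2.
  |p(1)| = 2.
Check: |p(1)| = 2 ≤ 8 = M_tri(1). ✓ Equality does not hold at z = 1 (the coefficients have mixed signs, so the terms do not all align in phase there).

M_tri(1) = 8; |p(1)| = 2; equality at z=1: no.


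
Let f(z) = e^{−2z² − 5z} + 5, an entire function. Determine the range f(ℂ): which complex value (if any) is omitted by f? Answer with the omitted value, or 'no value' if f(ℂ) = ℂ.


Little Picard bounds the complement of f(ℂ) to at most one point.
The exponent g(z) = −2z² − 5z is a nonconstant polynomial, hence surjective onto ℂ. So e^{g(z)} takes every value in {e^w : w ∈ ℂ} = ℂ ∖ {0}. Adding 5 shifts the range to ℂ ∖ {5}. f omits exactly 5.

Omitted value: 5.


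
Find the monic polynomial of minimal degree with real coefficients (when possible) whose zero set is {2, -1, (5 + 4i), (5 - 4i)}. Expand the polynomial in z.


The polynomial is p(z) = ∏_{α ∈ S} (z − α), where S = {2, -1, (5 + 4i), (5 - 4i)}.
Expanding the product yields: p(z) = z^4 -11·z^3 + 49·z^2 -21·z -82.
Note conjugate pairs combine to real quadratics: (z − (5+4i))(z − (5−4i)) = z² − 10z + 41.
The resulting polynomial has degree 4 and real coefficients as required.

p(z) = z^4 -11·z^3 + 49·z^2 -21·z -82.


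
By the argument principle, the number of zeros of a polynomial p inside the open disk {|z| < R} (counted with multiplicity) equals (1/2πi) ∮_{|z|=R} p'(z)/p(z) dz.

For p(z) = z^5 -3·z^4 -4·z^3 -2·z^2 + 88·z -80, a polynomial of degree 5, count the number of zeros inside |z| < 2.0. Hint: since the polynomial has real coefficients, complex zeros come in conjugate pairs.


The zeros of p are: (3 + 1i), (3 - 1i), 1, (-2 + 2i), (-2 - 2i).
Their magnitudes are: 3.162, 3.162, 1, 2.828, 2.828.
Zeros with |z| < R = 2.0: 1.
Count = 1.
By the argument principle, (1/2πi) ∮_{|z|=R} p'(z)/p(z) dz equals exactly this count.

Number of zeros inside |z| < 2.0: 1.


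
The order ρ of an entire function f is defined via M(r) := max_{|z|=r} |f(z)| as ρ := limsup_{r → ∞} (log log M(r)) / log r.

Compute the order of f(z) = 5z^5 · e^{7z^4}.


M(r) = max_{|z|=r} |5|·|z|^5·|e^{7z^4}| = 5·r^5 · e^{7r^4} (the factors attain their maxima compatibly on |z|=r). Then log M(r) = log 5 + 5·log r + 7r^4, dominated by the last term, so log log M(r) ~ 4·log r. The polynomial factor 5z^5 contributes only a log r term and does not affect the order. ρ = 4.
Therefore ρ = 4.

Order ρ = 4.
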